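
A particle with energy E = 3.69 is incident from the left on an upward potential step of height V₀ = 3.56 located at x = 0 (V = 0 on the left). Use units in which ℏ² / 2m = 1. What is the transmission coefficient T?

T = 0.532

The wavenumbers are k₁ = √(2mE)/ℏ = 1.921 on the left and k₂ = √(2m(E − V₀))/ℏ = 0.3606 on the right.
Continuity of ψ and ψ′ at the step yields the reflection amplitude r = (k₁ − k₂)/(k₁ + k₂) = 0.6839; thus R = |r|² = 0.4678, T = 0.5322.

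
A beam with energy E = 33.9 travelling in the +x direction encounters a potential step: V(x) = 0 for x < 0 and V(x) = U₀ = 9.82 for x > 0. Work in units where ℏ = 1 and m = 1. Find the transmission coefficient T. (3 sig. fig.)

On each side the TISE gives plane waves with k = √(2m(E − V))/ℏ: k₁ = √(2·1·33.9) = 8.234, k₂ = √(2·1·24.08) = 6.940.
Continuity of ψ and ψ′ at the step yields the reflection amplitude r = (k₁ − k₂)/(k₁ + k₂) = 0.08530; thus R = |r|² = 0.007276, T = 0.9927.

T = 0.993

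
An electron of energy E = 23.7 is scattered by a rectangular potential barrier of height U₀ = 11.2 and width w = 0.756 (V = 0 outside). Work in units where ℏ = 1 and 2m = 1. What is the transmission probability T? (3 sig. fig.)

T = 0.979

E > U₀: inside the barrier k₂ = √(2m(E − U₀))/ℏ = 3.536, k₂w = 2.673.
Matching at both interfaces gives T⁻¹ = 1 + U₀² sin²(k₂w) / [4E(E − U₀)] = 1.022, hence T = 0.979.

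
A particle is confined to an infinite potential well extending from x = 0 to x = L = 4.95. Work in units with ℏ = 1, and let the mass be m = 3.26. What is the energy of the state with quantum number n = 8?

The infinite-well eigenfunctions ψ_n = √(2/L) sin(nπx/L) vanish at both walls, giving E_n = n²π²ℏ²/(2mL²).
E_8 = 8² × π² / (2 × 3.26 × 4.95²) = 3.954.

E = 3.95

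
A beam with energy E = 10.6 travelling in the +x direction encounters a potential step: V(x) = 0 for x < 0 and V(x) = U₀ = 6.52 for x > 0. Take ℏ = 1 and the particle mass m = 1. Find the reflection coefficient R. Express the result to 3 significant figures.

The wavenumbers are k₁ = √(2mE)/ℏ = 4.604 on the left and k₂ = √(2m(E − U₀))/ℏ = 2.857 on the right.
Matching ψ and ψ′ at x = 0 gives r = (k₁ − k₂)/(k₁ + k₂), so R = r² = 0.05488 and T = 1 − R = 0.9451.

R = 0.0549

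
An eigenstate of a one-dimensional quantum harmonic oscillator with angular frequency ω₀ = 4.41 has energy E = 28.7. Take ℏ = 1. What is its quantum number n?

E_n = ℏω₀(n + ½) ⇒ n = E/(ℏω₀) − ½ = 28.7/4.41 − 0.5 = 6.008 → n = 6.

n = 6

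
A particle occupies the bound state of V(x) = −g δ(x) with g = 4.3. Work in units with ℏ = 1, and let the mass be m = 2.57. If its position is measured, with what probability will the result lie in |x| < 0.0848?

The normalised bound state is ψ = √κ e^{−κ|x|} with κ = mg/ℏ² = 11.05.
P(|x| < d) = ∫_{−d}^{d} κ e^{−2κ|x|} dx = 1 − e^{−2κd} = 1 − e^{−1.874} = 0.8465.

P = 0.847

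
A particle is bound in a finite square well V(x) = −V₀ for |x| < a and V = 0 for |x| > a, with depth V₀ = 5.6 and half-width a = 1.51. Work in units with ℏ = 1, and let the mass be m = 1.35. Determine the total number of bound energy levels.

N = 4

The dimensionless depth is z₀ = a√(2mV₀)/ℏ = 1.51 × √(15.12) = 5.872.
A new bound state (alternating even/odd) appears each time z₀ passes a multiple of π/2, so N = ⌊2z₀/π⌋ + 1 = ⌊3.738⌋ + 1 = 4.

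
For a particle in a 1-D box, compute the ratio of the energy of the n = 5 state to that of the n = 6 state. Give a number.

E_n = n²π²ℏ²/(2mL²) so the ratio is n₂²/n₁² = 25/36 = 0.694444.

0.694444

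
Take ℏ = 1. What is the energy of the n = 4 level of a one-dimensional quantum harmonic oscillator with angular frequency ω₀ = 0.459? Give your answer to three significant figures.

Using E_n = (n + ½)ℏω₀: E_4 = 4.5 × 0.459 = 2.066.

E = 2.07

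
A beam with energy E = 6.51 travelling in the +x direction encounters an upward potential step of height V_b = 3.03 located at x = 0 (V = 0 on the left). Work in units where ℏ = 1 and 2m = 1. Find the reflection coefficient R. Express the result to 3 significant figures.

R = 0.0241

On each side the TISE gives plane waves with k = √(2m(E − V))/ℏ: k₁ = √(2·½·6.51) = 2.551, k₂ = √(2·½·3.48) = 1.865.
Matching ψ and ψ′ at x = 0 gives r = (k₁ − k₂)/(k₁ + k₂), so R = r² = 0.02412 and T = 1 − R = 0.9759.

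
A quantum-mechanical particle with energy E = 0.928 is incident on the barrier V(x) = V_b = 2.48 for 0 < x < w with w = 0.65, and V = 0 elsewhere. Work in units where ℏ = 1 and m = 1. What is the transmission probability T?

T = 0.320

E < V_b: inside the barrier ψ ∝ e^{±κx} with κ = √(2m(V_b − E))/ℏ = 1.762.
κw = 1.145, sinh(κw) = 1.412.
The exact tunnelling result is T⁻¹ = 1 + V_b² sinh²(κw) / [4E(V_b − E)] = 3.130, so T = 0.320.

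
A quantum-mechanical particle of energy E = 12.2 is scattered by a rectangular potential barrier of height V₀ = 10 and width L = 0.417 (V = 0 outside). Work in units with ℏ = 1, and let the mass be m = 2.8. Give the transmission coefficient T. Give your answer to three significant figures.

T = 0.521

Above the barrier the interior wavenumber is k₂ = √(2m(E − V₀))/ℏ = 3.510, giving phase k₂L = 1.464.
Matching at both interfaces gives T⁻¹ = 1 + V₀² sin²(k₂L) / [4E(E − V₀)] = 1.921, hence T = 0.521.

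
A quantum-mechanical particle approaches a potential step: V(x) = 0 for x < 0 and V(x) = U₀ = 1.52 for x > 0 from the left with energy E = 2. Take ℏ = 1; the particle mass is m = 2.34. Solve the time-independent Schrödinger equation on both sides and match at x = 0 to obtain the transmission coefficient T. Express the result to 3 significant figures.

On each side the TISE gives plane waves with k = √(2m(E − V))/ℏ: k₁ = √(2·2.34·2) = 3.059, k₂ = √(2·2.34·0.48) = 1.499.
Matching ψ and ψ′ at x = 0 gives r = (k₁ − k₂)/(k₁ + k₂), so R = r² = 0.1172 and T = 1 − R = 0.8828.

T = 0.883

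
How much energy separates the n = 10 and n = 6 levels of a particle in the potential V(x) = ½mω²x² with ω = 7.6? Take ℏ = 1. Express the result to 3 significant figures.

ΔE = 30.4

E_n = ℏω(n + ½), so ΔE = (10 − 6) ℏω = 4 × 7.6 = 30.40.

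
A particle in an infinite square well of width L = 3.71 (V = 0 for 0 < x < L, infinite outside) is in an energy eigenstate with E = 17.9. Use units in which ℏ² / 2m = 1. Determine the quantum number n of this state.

n = 5

For an infinite well E_n = n²π²ℏ²/(2mL²), so n = (L/πℏ)√(2mE).
n = (3.71/π) × √(2 × 0.5 × 17.9) = 4.996 → n = 5.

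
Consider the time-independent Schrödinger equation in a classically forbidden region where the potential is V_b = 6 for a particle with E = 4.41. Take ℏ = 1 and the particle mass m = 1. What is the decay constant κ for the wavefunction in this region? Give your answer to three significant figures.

Since E < V_b the TISE in this region is ψ'' = κ²ψ with κ = √(2m(V_b − E))/ℏ.
κ = √(2 × 1 × 1.59) = 1.783.

κ = 1.78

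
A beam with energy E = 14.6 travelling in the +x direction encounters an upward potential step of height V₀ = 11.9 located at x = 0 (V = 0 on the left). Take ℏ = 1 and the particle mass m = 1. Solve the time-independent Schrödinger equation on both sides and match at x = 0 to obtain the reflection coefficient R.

On each side the TISE gives plane waves with k = √(2m(E − V))/ℏ: k₁ = √(2·1·14.6) = 5.404, k₂ = √(2·1·2.7) = 2.324.
Matching ψ and ψ′ at x = 0 gives r = (k₁ − k₂)/(k₁ + k₂), so R = r² = 0.1589 and T = 1 − R = 0.8411.

R = 0.159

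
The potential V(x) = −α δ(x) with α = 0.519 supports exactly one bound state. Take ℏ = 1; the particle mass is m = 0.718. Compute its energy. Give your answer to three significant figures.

For x ≠ 0 the bound state is ψ ∝ e^{−κ|x|}; integrating the TISE across the delta gives the cusp condition 2κ = 2mα/ℏ², so κ = 0.3726.
Then E = −ℏ²κ²/(2m) = −mα²/(2ℏ²) = -0.09670.

E = -0.0967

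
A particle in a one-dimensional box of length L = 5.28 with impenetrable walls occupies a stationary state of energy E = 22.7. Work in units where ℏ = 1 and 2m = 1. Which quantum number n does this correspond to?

For an infinite well E_n = n²π²ℏ²/(2mL²), so n = (L/πℏ)√(2mE).
n = (5.28/π) × √(2 × 0.5 × 22.7) = 8.008 → n = 8.

n = 8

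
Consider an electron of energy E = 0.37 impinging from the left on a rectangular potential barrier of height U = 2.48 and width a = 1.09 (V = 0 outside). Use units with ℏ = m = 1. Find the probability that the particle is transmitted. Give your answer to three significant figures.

Since E < U the interior solution is evanescent with decay constant κ = √(2m(U − E))/ℏ = 2.054.
κa = 2.239, sinh(κa) = 4.639.
The exact tunnelling result is T⁻¹ = 1 + U² sinh²(κa) / [4E(U − E)] = 43.39, so T = 0.0230.

T = 0.0230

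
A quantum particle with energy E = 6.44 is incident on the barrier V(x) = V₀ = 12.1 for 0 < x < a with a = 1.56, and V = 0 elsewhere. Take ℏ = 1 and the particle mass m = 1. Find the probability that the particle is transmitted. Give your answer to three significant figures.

T = 0.000110

E < V₀: inside the barrier ψ ∝ e^{±κx} with κ = √(2m(V₀ − E))/ℏ = 3.365.
κa = 5.249, sinh(κa) = 95.15.
The exact tunnelling result is T⁻¹ = 1 + V₀² sinh²(κa) / [4E(V₀ − E)] = 9093, so T = 0.000110.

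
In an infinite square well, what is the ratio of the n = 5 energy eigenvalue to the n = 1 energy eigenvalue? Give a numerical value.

E_n = n²π²ℏ²/(2mL²) so the ratio is n₂²/n₁² = 25/1 = 25.

25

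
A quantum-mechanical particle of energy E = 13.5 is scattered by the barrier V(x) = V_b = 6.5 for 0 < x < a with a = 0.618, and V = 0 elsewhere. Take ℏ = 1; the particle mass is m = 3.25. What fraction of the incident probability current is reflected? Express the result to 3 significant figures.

R = 0.0757

Above the barrier the interior wavenumber is k₂ = √(2m(E − V_b))/ℏ = 6.745, giving phase k₂a = 4.169.
Matching at both interfaces gives T⁻¹ = 1 + V_b² sin²(k₂a) / [4E(E − V_b)] = 1.082, hence T = 0.924.
R = 1 − T = 0.0757.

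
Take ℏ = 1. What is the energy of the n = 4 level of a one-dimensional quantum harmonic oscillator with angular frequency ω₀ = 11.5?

E = 51.8

The oscillator eigenvalues are E_n = ℏω₀(n + ½), so E_4 = 11.5 × 4.5 = 51.75.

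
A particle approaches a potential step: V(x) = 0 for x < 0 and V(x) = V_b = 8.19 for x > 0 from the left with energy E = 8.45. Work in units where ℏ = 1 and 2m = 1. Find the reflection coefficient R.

On each side the TISE gives plane waves with k = √(2m(E − V))/ℏ: k₁ = √(2·½·8.45) = 2.907, k₂ = √(2·½·0.26) = 0.5099.
Matching ψ and ψ′ at x = 0 gives r = (k₁ − k₂)/(k₁ + k₂), so R = r² = 0.4921 and T = 1 − R = 0.5079.

R = 0.492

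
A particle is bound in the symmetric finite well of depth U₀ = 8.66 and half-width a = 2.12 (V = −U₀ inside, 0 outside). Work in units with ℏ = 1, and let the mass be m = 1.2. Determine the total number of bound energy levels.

N = 7

Define the well-strength parameter z₀ = (a/ℏ)√(2mU₀) = 2.12 × √(2·1.2·8.66) = 9.665.
A new bound state (alternating even/odd) appears each time z₀ passes a multiple of π/2, so N = ⌊2z₀/π⌋ + 1 = ⌊6.153⌋ + 1 = 7.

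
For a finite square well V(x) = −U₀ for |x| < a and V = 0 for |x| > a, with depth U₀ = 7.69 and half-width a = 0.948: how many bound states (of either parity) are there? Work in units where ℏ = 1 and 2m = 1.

N = 2

The dimensionless depth is z₀ = a√(2mU₀)/ℏ = 0.948 × √(7.690) = 2.629.
A new bound state (alternating even/odd) appears each time z₀ passes a multiple of π/2, so N = ⌊2z₀/π⌋ + 1 = ⌊1.674⌋ + 1 = 2.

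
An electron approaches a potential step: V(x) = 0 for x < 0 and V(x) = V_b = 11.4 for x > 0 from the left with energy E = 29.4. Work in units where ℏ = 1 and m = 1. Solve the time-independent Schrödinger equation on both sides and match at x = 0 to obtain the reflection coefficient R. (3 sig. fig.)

On each side the TISE gives plane waves with k = √(2m(E − V))/ℏ: k₁ = √(2·1·29.4) = 7.668, k₂ = √(2·1·18) = 6.000.
Matching ψ and ψ′ at x = 0 gives r = (k₁ − k₂)/(k₁ + k₂), so R = r² = 0.01489 and T = 1 − R = 0.9851.

R = 0.0149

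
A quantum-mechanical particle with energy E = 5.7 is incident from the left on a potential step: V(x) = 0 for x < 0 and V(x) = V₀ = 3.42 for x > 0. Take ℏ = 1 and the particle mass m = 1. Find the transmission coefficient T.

The wavenumbers are k₁ = √(2mE)/ℏ = 3.376 on the left and k₂ = √(2m(E − V₀))/ℏ = 2.135 on the right.
Matching ψ and ψ′ at x = 0 gives r = (k₁ − k₂)/(k₁ + k₂), so R = r² = 0.05069 and T = 1 − R = 0.9493.

T = 0.949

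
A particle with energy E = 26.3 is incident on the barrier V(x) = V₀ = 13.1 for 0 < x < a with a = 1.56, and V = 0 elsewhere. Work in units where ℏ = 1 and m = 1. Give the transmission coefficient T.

T = 0.893

E > V₀: inside the barrier k₂ = √(2m(E − V₀))/ℏ = 5.138, k₂a = 8.015.
Matching at both interfaces gives T⁻¹ = 1 + V₀² sin²(k₂a) / [4E(E − V₀)] = 1.120, hence T = 0.893.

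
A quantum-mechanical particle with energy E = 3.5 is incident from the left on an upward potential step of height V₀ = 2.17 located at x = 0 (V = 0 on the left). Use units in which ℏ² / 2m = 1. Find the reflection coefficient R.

R = 0.0563

On each side the TISE gives plane waves with k = √(2m(E − V))/ℏ: k₁ = √(2·½·3.5) = 1.871, k₂ = √(2·½·1.33) = 1.153.
Matching ψ and ψ′ at x = 0 gives r = (k₁ − k₂)/(k₁ + k₂), so R = r² = 0.05630 and T = 1 − R = 0.9437.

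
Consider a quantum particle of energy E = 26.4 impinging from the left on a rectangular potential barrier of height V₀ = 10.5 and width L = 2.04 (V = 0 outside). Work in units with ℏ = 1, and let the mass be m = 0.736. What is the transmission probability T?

T = 0.988

Above the barrier the interior wavenumber is k₂ = √(2m(E − V₀))/ℏ = 4.838, giving phase k₂L = 9.869.
T = [1 + V₀² sin²(k₂L) / (4E(E − V₀))]⁻¹ = 1/1.012 = 0.988.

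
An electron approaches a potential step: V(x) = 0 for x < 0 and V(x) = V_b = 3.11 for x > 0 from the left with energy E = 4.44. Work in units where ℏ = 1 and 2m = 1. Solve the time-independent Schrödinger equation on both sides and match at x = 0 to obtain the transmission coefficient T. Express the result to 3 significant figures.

The wavenumbers are k₁ = √(2mE)/ℏ = 2.107 on the left and k₂ = √(2m(E − V_b))/ℏ = 1.153 on the right.
Continuity of ψ and ψ′ at the step yields the reflection amplitude r = (k₁ − k₂)/(k₁ + k₂) = 0.2926; thus R = |r|² = 0.08559, T = 0.9144.

T = 0.914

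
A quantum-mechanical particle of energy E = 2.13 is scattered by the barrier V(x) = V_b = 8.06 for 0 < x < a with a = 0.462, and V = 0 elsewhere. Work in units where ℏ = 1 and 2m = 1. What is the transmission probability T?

Since E < V_b the interior solution is evanescent with decay constant κ = √(2m(V_b − E))/ℏ = 2.435.
κa = 1.125, sinh(κa) = 1.378.
The exact tunnelling result is T⁻¹ = 1 + V_b² sinh²(κa) / [4E(V_b − E)] = 3.441, so T = 0.291.

T = 0.291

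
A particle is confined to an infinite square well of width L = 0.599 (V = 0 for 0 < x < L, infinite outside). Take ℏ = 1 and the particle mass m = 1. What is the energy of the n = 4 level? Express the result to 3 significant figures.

The infinite-well eigenfunctions ψ_n = √(2/L) sin(nπx/L) vanish at both walls, giving E_n = n²π²ℏ²/(2mL²).
E_4 = 4² × π² / (2 × 1 × 0.599²) = 220.1.

E = 220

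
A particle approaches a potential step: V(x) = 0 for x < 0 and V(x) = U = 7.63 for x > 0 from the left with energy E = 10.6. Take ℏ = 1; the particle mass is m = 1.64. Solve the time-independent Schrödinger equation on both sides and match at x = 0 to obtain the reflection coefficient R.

R = 0.0947

On each side the TISE gives plane waves with k = √(2m(E − V))/ℏ: k₁ = √(2·1.64·10.6) = 5.896, k₂ = √(2·1.64·2.97) = 3.121.
Matching ψ and ψ′ at x = 0 gives r = (k₁ − k₂)/(k₁ + k₂), so R = r² = 0.09472 and T = 1 − R = 0.9053.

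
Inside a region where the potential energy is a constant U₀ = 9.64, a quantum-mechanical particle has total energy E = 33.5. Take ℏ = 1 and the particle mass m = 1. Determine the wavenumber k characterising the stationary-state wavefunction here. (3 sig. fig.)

With E > U₀ the solution is oscillatory, ψ ∝ e^{±ikx} with k = √(2m(E − U₀))/ℏ.
k = √(2 × 1 × 23.86) = 6.908.

k = 6.91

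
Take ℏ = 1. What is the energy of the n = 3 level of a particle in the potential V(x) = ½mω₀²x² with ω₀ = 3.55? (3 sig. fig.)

The oscillator eigenvalues are E_n = ℏω₀(n + ½), so E_3 = 3.55 × 3.5 = 12.43.

E = 12.4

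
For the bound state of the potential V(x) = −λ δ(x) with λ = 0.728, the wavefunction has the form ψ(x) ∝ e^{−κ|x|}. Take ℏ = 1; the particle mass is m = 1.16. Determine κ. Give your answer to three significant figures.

κ = 0.844

Integrate −(ℏ²/2m)ψ'' − λδ(x)ψ = Eψ from −ε to +ε: the ψ'' term gives ψ'(0⁺) − ψ'(0⁻) and the δ term gives −(2mλ/ℏ²)ψ(0).
With ψ ∝ e^{−κ|x|} this yields −2κ = −2mλ/ℏ², so κ = mλ/ℏ² = 0.8445.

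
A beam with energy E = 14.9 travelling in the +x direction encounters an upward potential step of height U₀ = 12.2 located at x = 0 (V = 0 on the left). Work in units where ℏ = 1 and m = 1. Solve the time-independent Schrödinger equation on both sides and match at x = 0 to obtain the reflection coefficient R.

The wavenumbers are k₁ = √(2mE)/ℏ = 5.459 on the left and k₂ = √(2m(E − U₀))/ℏ = 2.324 on the right.
Matching ψ and ψ′ at x = 0 gives r = (k₁ − k₂)/(k₁ + k₂), so R = r² = 0.1623 and T = 1 − R = 0.8377.

R = 0.162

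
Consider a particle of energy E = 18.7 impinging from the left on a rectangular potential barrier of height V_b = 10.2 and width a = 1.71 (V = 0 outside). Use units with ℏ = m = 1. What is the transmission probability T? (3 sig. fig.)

T = 0.927

E > V_b: inside the barrier k₂ = √(2m(E − V_b))/ℏ = 4.123, k₂a = 7.051.
Matching at both interfaces gives T⁻¹ = 1 + V_b² sin²(k₂a) / [4E(E − V_b)] = 1.079, hence T = 0.927.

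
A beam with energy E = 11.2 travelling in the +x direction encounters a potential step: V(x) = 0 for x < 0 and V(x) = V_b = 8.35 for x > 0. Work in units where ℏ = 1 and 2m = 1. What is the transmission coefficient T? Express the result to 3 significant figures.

The wavenumbers are k₁ = √(2mE)/ℏ = 3.347 on the left and k₂ = √(2m(E − V_b))/ℏ = 1.688 on the right.
Matching ψ and ψ′ at x = 0 gives r = (k₁ − k₂)/(k₁ + k₂), so R = r² = 0.1085 and T = 1 − R = 0.8915.

T = 0.891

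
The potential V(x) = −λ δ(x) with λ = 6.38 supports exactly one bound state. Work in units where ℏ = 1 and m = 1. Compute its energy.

The bound state is ψ(x) = √κ e^{−κ|x|}. The derivative jump ψ'(0⁺) − ψ'(0⁻) = −(2mλ/ℏ²)ψ(0) fixes κ = mλ/ℏ² = 6.380.
Then E = −ℏ²κ²/(2m) = −mλ²/(2ℏ²) = -20.35.

E = -20.4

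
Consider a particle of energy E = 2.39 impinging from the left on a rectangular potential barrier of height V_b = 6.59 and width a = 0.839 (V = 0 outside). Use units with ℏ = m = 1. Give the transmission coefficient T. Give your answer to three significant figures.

T = 0.0282

E < V_b: inside the barrier ψ ∝ e^{±κx} with κ = √(2m(V_b − E))/ℏ = 2.898.
κa = 2.432, sinh(κa) = 5.645.
The exact tunnelling result is T⁻¹ = 1 + V_b² sinh²(κa) / [4E(V_b − E)] = 35.46, so T = 0.0282.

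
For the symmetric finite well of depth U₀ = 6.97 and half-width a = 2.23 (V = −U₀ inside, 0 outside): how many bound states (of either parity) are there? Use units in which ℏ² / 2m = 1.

N = 4

The dimensionless depth is z₀ = a√(2mU₀)/ℏ = 2.23 × √(6.970) = 5.887.
A new bound state (alternating even/odd) appears each time z₀ passes a multiple of π/2, so N = ⌊2z₀/π⌋ + 1 = ⌊3.748⌋ + 1 = 4.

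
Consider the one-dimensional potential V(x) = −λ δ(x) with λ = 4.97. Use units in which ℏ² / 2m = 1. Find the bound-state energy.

For x ≠ 0 the bound state is ψ ∝ e^{−κ|x|}; integrating the TISE across the delta gives the cusp condition 2κ = 2mλ/ℏ², so κ = 2.485.
Then E = −ℏ²κ²/(2m) = −mλ²/(2ℏ²) = -6.175.

E = -6.18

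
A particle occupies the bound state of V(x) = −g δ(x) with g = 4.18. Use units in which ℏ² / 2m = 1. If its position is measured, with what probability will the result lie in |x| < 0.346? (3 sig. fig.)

P = 0.765

The normalised bound state is ψ = √κ e^{−κ|x|} with κ = mg/ℏ² = 2.090.
P(|x| < d) = ∫_{−d}^{d} κ e^{−2κ|x|} dx = 1 − e^{−2κd} = 1 − e^{−1.446} = 0.7646.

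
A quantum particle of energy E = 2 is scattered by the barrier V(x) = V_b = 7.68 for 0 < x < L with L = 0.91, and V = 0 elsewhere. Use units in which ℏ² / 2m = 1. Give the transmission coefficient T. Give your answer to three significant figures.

Since E < V_b the interior solution is evanescent with decay constant κ = √(2m(V_b − E))/ℏ = 2.383.
κL = 2.169, sinh(κL) = 4.317.
The exact tunnelling result is T⁻¹ = 1 + V_b² sinh²(κL) / [4E(V_b − E)] = 25.19, so T = 0.0397.

T = 0.0397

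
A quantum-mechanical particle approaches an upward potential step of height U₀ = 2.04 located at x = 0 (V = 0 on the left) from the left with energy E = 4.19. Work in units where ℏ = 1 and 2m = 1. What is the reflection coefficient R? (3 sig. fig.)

R = 0.0273

The wavenumbers are k₁ = √(2mE)/ℏ = 2.047 on the left and k₂ = √(2m(E − U₀))/ℏ = 1.466 on the right.
Matching ψ and ψ′ at x = 0 gives r = (k₁ − k₂)/(k₁ + k₂), so R = r² = 0.02732 and T = 1 − R = 0.9727.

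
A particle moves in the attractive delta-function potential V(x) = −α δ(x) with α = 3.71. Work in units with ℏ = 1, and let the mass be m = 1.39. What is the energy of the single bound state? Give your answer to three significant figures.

E = -9.57

The bound state is ψ(x) = √κ e^{−κ|x|}. The derivative jump ψ'(0⁺) − ψ'(0⁻) = −(2mα/ℏ²)ψ(0) fixes κ = mα/ℏ² = 5.157.
Then E = −ℏ²κ²/(2m) = −mα²/(2ℏ²) = -9.566.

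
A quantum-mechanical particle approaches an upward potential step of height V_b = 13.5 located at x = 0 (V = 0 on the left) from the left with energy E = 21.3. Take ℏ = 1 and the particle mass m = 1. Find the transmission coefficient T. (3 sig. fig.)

T = 0.939

On each side the TISE gives plane waves with k = √(2m(E − V))/ℏ: k₁ = √(2·1·21.3) = 6.527, k₂ = √(2·1·7.8) = 3.950.
Continuity of ψ and ψ′ at the step yields the reflection amplitude r = (k₁ − k₂)/(k₁ + k₂) = 0.2460; thus R = |r|² = 0.06051, T = 0.9395.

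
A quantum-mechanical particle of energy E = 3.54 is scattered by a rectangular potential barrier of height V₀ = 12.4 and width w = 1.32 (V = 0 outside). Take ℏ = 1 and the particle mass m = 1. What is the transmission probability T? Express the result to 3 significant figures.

T = 0.0000487

Since E < V₀ the interior solution is evanescent with decay constant κ = √(2m(V₀ − E))/ℏ = 4.210.
κw = 5.557, sinh(κw) = 129.5.
The exact tunnelling result is T⁻¹ = 1 + V₀² sinh²(κw) / [4E(V₀ − E)] = 20540, so T = 0.0000487.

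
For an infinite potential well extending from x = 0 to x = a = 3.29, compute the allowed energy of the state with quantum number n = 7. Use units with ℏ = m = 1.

The infinite-well eigenfunctions ψ_n = √(2/a) sin(nπx/a) vanish at both walls, giving E_n = n²π²ℏ²/(2ma²).
E_7 = 7² × π² / (2 × 1 × 3.29²) = 22.34.

E = 22.3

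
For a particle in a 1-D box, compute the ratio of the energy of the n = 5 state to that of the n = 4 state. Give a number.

E_n = n²π²ℏ²/(2mL²) so the ratio is n₂²/n₁² = 25/16 = 1.5625.

1.5625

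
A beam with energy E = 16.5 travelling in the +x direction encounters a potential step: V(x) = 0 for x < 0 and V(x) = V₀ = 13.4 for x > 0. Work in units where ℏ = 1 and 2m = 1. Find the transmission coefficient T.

T = 0.844

The wavenumbers are k₁ = √(2mE)/ℏ = 4.062 on the left and k₂ = √(2m(E − V₀))/ℏ = 1.761 on the right.
Matching ψ and ψ′ at x = 0 gives r = (k₁ − k₂)/(k₁ + k₂), so R = r² = 0.1562 and T = 1 − R = 0.8438.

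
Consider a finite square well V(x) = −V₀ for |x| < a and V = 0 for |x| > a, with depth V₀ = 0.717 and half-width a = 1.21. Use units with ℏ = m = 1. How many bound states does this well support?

The dimensionless depth is z₀ = a√(2mV₀)/ℏ = 1.21 × √(1.434) = 1.449.
The even/odd transcendental equations gain one root per π/2 in z₀, giving N = 1 + ⌊2z₀/π⌋ = 1 + ⌊0.9224⌋ = 1.

N = 1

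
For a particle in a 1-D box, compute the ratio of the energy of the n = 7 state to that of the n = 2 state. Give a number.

E_n = n²π²ℏ²/(2mL²) so the ratio is n₂²/n₁² = 49/4 = 12.25.

12.25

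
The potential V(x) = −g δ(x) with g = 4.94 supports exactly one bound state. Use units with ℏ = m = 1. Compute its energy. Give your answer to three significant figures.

E = -12.2

The bound state is ψ(x) = √κ e^{−κ|x|}. The derivative jump ψ'(0⁺) − ψ'(0⁻) = −(2mg/ℏ²)ψ(0) fixes κ = mg/ℏ² = 4.940.
Then E = −ℏ²κ²/(2m) = −mg²/(2ℏ²) = -12.20.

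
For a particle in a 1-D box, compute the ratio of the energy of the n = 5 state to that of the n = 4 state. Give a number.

Since E_n ∝ n², the ratio is (5/4)² = 1.5625.

1.5625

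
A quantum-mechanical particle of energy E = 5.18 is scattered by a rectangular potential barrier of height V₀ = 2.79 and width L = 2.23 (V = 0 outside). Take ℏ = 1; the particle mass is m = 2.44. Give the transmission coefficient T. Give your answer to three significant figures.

E > V₀: inside the barrier k₂ = √(2m(E − V₀))/ℏ = 3.415, k₂L = 7.616.
T = [1 + V₀² sin²(k₂L) / (4E(E − V₀))]⁻¹ = 1/1.148 = 0.871.

T = 0.871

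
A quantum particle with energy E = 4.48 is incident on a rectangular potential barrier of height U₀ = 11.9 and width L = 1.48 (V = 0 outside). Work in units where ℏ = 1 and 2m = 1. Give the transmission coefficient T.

E < U₀: inside the barrier ψ ∝ e^{±κx} with κ = √(2m(U₀ − E))/ℏ = 2.724.
κL = 4.031, sinh(κL) = 28.16.
The exact tunnelling result is T⁻¹ = 1 + U₀² sinh²(κL) / [4E(U₀ − E)] = 845.7, so T = 0.00118.

T = 0.00118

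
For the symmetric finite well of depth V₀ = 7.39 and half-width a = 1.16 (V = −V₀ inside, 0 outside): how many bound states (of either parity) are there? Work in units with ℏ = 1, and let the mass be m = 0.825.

N = 3

The dimensionless depth is z₀ = a√(2mV₀)/ℏ = 1.16 × √(12.19) = 4.051.
The even/odd transcendental equations gain one root per π/2 in z₀, giving N = 1 + ⌊2z₀/π⌋ = 1 + ⌊2.579⌋ = 3.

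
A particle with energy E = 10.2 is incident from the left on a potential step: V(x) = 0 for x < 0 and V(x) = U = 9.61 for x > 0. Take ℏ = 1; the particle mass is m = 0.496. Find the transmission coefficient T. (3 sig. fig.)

On each side the TISE gives plane waves with k = √(2m(E − V))/ℏ: k₁ = √(2·0.496·10.2) = 3.181, k₂ = √(2·0.496·0.59) = 0.7650.
Continuity of ψ and ψ′ at the step yields the reflection amplitude r = (k₁ − k₂)/(k₁ + k₂) = 0.6122; thus R = |r|² = 0.3748, T = 0.6252.

T = 0.625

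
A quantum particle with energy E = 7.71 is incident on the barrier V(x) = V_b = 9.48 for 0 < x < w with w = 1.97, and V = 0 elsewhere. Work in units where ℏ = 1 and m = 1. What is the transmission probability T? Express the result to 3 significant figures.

T = 0.00147

Since E < V_b the interior solution is evanescent with decay constant κ = √(2m(V_b − E))/ℏ = 1.881.
κw = 3.707, sinh(κw) = 20.34.
Matching ψ, ψ′ at both faces gives T = [1 + V_b² sinh²(κw) / (4E(V_b − E))]⁻¹ = 1/682.4 = 0.00147.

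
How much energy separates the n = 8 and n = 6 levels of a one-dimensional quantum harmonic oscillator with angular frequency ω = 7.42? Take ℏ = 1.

ΔE = 14.8

E_n = ℏω(n + ½), so ΔE = (8 − 6) ℏω = 2 × 7.42 = 14.84.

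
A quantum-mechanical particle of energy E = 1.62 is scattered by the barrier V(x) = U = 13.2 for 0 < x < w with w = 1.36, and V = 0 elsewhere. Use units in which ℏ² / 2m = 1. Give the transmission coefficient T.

T = 0.000165

E < U: inside the barrier ψ ∝ e^{±κx} with κ = √(2m(U − E))/ℏ = 3.403.
κw = 4.628, sinh(κw) = 51.15.
The exact tunnelling result is T⁻¹ = 1 + U² sinh²(κw) / [4E(U − E)] = 6076, so T = 0.000165.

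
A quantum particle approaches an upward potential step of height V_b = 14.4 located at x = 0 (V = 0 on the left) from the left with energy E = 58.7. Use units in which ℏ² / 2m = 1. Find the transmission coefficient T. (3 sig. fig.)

The wavenumbers are k₁ = √(2mE)/ℏ = 7.662 on the left and k₂ = √(2m(E − V_b))/ℏ = 6.656 on the right.
Matching ψ and ψ′ at x = 0 gives r = (k₁ − k₂)/(k₁ + k₂), so R = r² = 0.004935 and T = 1 − R = 0.9951.

T = 0.995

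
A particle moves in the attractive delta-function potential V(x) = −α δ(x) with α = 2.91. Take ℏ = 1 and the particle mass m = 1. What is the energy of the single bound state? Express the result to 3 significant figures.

The bound state is ψ(x) = √κ e^{−κ|x|}. The derivative jump ψ'(0⁺) − ψ'(0⁻) = −(2mα/ℏ²)ψ(0) fixes κ = mα/ℏ² = 2.910.
Then E = −ℏ²κ²/(2m) = −mα²/(2ℏ²) = -4.234.

E = -4.23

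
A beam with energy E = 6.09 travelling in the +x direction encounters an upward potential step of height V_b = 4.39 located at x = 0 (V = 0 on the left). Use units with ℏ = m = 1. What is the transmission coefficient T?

T = 0.905

On each side the TISE gives plane waves with k = √(2m(E − V))/ℏ: k₁ = √(2·1·6.09) = 3.490, k₂ = √(2·1·1.7) = 1.844.
Matching ψ and ψ′ at x = 0 gives r = (k₁ − k₂)/(k₁ + k₂), so R = r² = 0.09524 and T = 1 − R = 0.9048.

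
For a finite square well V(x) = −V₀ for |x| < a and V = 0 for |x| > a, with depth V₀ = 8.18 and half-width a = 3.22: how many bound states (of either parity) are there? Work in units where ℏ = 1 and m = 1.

N = 9

The dimensionless depth is z₀ = a√(2mV₀)/ℏ = 3.22 × √(16.36) = 13.02.
A new bound state (alternating even/odd) appears each time z₀ passes a multiple of π/2, so N = ⌊2z₀/π⌋ + 1 = ⌊8.291⌋ + 1 = 9.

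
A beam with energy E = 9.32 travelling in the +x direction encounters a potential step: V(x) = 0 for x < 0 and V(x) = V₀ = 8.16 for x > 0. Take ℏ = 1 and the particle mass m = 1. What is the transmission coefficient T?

T = 0.771

On each side the TISE gives plane waves with k = √(2m(E − V))/ℏ: k₁ = √(2·1·9.32) = 4.317, k₂ = √(2·1·1.16) = 1.523.
Continuity of ψ and ψ′ at the step yields the reflection amplitude r = (k₁ − k₂)/(k₁ + k₂) = 0.4784; thus R = |r|² = 0.2289, T = 0.7711.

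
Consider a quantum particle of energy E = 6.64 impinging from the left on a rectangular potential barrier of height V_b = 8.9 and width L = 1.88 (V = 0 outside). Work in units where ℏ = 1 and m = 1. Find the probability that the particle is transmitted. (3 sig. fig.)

E < V_b: inside the barrier ψ ∝ e^{±κx} with κ = √(2m(V_b − E))/ℏ = 2.126.
κL = 3.997, sinh(κL) = 27.21.
The exact tunnelling result is T⁻¹ = 1 + V_b² sinh²(κL) / [4E(V_b − E)] = 977.8, so T = 0.00102.

T = 0.00102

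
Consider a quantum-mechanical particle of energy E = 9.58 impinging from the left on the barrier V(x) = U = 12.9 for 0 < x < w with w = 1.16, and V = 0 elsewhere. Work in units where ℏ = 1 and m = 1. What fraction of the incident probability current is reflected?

R = 0.992

E < U: inside the barrier ψ ∝ e^{±κx} with κ = √(2m(U − E))/ℏ = 2.577.
κw = 2.989, sinh(κw) = 9.909.
The exact tunnelling result is T⁻¹ = 1 + U² sinh²(κw) / [4E(U − E)] = 129.4, so T = 0.00773.
R = 1 − T = 0.992.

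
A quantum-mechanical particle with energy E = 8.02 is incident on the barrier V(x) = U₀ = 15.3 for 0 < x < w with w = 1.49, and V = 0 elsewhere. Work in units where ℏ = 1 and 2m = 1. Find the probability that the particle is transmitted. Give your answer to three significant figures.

Since E < U₀ the interior solution is evanescent with decay constant κ = √(2m(U₀ − E))/ℏ = 2.698.
κw = 4.020, sinh(κw) = 27.85.
Matching ψ, ψ′ at both faces gives T = [1 + U₀² sinh²(κw) / (4E(U₀ − E))]⁻¹ = 1/778.3 = 0.00128.

T = 0.00128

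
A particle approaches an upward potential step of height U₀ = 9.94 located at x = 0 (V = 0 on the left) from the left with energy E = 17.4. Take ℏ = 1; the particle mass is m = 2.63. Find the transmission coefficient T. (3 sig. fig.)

On each side the TISE gives plane waves with k = √(2m(E − V))/ℏ: k₁ = √(2·2.63·17.4) = 9.567, k₂ = √(2·2.63·7.46) = 6.264.
Matching ψ and ψ′ at x = 0 gives r = (k₁ − k₂)/(k₁ + k₂), so R = r² = 0.04352 and T = 1 − R = 0.9565.

T = 0.956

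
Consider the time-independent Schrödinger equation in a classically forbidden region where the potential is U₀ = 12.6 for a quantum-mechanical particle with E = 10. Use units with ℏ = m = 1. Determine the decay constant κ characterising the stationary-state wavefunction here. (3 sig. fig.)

κ = 2.28

Since E < U₀ the TISE in this region is ψ'' = κ²ψ with κ = √(2m(U₀ − E))/ℏ.
κ = √(2 × 1 × 2.6) = 2.280.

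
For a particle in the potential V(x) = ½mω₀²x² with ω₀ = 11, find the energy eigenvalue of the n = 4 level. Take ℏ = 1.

Using E_n = (n + ½)ℏω₀: E_4 = 4.5 × 11 = 49.50.

E = 49.5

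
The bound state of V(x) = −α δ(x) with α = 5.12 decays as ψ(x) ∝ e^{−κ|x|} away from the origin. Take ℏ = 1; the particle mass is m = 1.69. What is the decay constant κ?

Integrating the TISE across x = 0 gives the cusp condition ψ'(0⁺) − ψ'(0⁻) = −(2mα/ℏ²)ψ(0).
With ψ ∝ e^{−κ|x|} this yields −2κ = −2mα/ℏ², so κ = mα/ℏ² = 8.653.

κ = 8.65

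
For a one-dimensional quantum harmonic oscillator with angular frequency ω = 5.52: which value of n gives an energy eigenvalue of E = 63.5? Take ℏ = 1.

E_n = ℏω(n + ½) ⇒ n = E/(ℏω) − ½ = 63.5/5.52 − 0.5 = 11.004 → n = 11.

n = 11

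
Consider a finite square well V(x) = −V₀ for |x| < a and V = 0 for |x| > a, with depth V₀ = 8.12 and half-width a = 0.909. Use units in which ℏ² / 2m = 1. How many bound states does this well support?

N = 2

The dimensionless depth is z₀ = a√(2mV₀)/ℏ = 0.909 × √(8.120) = 2.590.
The even/odd transcendental equations gain one root per π/2 in z₀, giving N = 1 + ⌊2z₀/π⌋ = 1 + ⌊1.649⌋ = 2.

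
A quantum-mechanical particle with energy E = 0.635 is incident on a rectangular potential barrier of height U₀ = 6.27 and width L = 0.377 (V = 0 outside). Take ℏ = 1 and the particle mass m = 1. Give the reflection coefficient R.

R = 0.880

Since E < U₀ the interior solution is evanescent with decay constant κ = √(2m(U₀ − E))/ℏ = 3.357.
κL = 1.266, sinh(κL) = 1.632.
Matching ψ, ψ′ at both faces gives T = [1 + U₀² sinh²(κL) / (4E(U₀ − E))]⁻¹ = 1/8.312 = 0.120.
R = 1 − T = 0.880.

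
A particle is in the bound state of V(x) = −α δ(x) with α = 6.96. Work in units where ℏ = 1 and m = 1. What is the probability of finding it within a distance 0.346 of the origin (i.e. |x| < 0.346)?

P = 0.992

The normalised bound state is ψ = √κ e^{−κ|x|} with κ = mα/ℏ² = 6.960.
P(|x| < d) = ∫_{−d}^{d} κ e^{−2κ|x|} dx = 1 − e^{−2κd} = 1 − e^{−4.816} = 0.9919.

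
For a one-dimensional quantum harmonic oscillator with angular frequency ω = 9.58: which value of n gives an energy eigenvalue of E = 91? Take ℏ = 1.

n = 9

E_n = ℏω(n + ½) ⇒ n = E/(ℏω) − ½ = 91/9.58 − 0.5 = 8.999 → n = 9.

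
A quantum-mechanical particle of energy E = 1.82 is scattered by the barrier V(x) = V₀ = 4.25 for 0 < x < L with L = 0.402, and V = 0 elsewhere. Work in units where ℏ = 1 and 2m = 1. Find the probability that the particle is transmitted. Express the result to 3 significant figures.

E < V₀: inside the barrier ψ ∝ e^{±κx} with κ = √(2m(V₀ − E))/ℏ = 1.559.
κL = 0.6267, sinh(κL) = 0.6685.
The exact tunnelling result is T⁻¹ = 1 + V₀² sinh²(κL) / [4E(V₀ − E)] = 1.456, so T = 0.687.

T = 0.687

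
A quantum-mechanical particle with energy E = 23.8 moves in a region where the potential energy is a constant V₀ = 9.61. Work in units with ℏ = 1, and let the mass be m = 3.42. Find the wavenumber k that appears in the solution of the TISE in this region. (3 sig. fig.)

With E > V₀ the solution is oscillatory, ψ ∝ e^{±ikx} with k = √(2m(E − V₀))/ℏ.
k = √(2 × 3.42 × 14.19) = 9.852.

k = 9.85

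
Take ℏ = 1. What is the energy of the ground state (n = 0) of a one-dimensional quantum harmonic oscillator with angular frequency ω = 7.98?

Using E_n = (n + ½)ℏω: E_0 = 0.5 × 7.98 = 3.990.

E = 3.99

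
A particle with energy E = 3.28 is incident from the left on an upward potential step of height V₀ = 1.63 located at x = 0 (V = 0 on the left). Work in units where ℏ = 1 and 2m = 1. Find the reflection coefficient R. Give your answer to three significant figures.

The wavenumbers are k₁ = √(2mE)/ℏ = 1.811 on the left and k₂ = √(2m(E − V₀))/ℏ = 1.285 on the right.
Matching ψ and ψ′ at x = 0 gives r = (k₁ − k₂)/(k₁ + k₂), so R = r² = 0.02893 and T = 1 − R = 0.9711.

R = 0.0289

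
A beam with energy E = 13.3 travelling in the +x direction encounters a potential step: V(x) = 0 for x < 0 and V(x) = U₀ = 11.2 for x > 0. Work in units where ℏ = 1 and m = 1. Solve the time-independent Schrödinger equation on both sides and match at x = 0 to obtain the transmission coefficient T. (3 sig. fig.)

The wavenumbers are k₁ = √(2mE)/ℏ = 5.158 on the left and k₂ = √(2m(E − U₀))/ℏ = 2.049 on the right.
Continuity of ψ and ψ′ at the step yields the reflection amplitude r = (k₁ − k₂)/(k₁ + k₂) = 0.4313; thus R = |r|² = 0.1860, T = 0.8140.

T = 0.814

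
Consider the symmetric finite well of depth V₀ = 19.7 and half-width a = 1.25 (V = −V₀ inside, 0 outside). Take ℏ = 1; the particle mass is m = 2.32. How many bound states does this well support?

Define the well-strength parameter z₀ = (a/ℏ)√(2mV₀) = 1.25 × √(2·2.32·19.7) = 11.95.
The even/odd transcendental equations gain one root per π/2 in z₀, giving N = 1 + ⌊2z₀/π⌋ = 1 + ⌊7.608⌋ = 8.

N = 8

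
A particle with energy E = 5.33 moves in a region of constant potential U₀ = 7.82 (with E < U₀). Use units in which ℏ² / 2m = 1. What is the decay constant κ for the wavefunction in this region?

Since E < U₀ the TISE in this region is ψ'' = κ²ψ with κ = √(2m(U₀ − E))/ℏ.
κ = √(2 × 0.5 × 2.49) = 1.578.

κ = 1.58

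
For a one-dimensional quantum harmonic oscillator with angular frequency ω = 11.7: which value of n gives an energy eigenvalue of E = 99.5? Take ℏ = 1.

n = 8

E_n = ℏω(n + ½) ⇒ n = E/(ℏω) − ½ = 99.5/11.7 − 0.5 = 8.004 → n = 8.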